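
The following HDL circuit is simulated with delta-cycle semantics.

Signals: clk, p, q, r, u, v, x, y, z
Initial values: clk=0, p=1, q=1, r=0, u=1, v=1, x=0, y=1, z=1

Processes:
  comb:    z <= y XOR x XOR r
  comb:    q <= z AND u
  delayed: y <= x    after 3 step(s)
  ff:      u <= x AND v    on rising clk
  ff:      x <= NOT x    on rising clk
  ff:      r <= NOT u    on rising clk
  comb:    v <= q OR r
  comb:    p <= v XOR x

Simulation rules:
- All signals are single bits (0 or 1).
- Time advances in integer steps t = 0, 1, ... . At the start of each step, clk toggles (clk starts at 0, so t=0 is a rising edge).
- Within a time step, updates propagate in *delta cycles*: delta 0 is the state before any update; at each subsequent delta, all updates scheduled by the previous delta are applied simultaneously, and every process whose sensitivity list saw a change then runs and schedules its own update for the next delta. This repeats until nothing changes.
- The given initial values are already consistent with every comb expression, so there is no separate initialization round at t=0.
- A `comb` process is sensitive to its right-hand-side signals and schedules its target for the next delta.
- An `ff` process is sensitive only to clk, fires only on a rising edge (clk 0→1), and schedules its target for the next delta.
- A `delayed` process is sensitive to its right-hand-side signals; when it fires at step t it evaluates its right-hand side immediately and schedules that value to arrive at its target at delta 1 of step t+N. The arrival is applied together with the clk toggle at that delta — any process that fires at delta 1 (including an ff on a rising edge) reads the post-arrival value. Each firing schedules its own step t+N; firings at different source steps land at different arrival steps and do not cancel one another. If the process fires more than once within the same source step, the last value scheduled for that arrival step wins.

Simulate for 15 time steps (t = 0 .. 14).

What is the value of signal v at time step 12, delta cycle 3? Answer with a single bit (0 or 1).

1

[bits: y,q,u,r,clk,v,z,x,p]
t=0: Δ0=111001101 Δ1=111011101 Δ2=110011111 Δ3=100011010 Δ4=100010010 Δ5=100010011 | 5Δ
t=1: Δ0=100010011 Δ1=100000011 | 1Δ
t=2: Δ0=100000011 Δ1=100010011 Δ2=100110001 Δ3=100111000 Δ4=100111001 | 4Δ
t=3: Δ0=100111001 Δ1=100101001 | 1Δ
t=4: Δ0=100101001 Δ1=100111001 Δ2=100111011 Δ3=100111110 | 3Δ
t=5: Δ0=100111110 Δ1=000101110 Δ2=000101010 | 2Δ
t=6: Δ0=000101010 Δ1=000111010 Δ2=001111000 Δ3=001111101 Δ4=011111101 | 4Δ
t=7: Δ0=011111101 Δ1=111101101 Δ2=111101001 Δ3=101101001 | 3Δ
t=8: Δ0=101101001 Δ1=101111001 Δ2=100011011 Δ3=100010010 Δ4=100010011 | 4Δ
t=9: Δ0=100010011 Δ1=000000011 Δ2=000000111 | 2Δ
t=10: Δ0=000000111 Δ1=000010111 Δ2=000110101 Δ3=000111100 Δ4=000111101 | 4Δ
t=11: Δ0=000111101 Δ1=100101101 Δ2=100101001 | 2Δ
t=12: Δ0=100101001 Δ1=100111001 Δ2=100111011 Δ3=100111110 | 3Δ
t=13: Δ0=100111110 Δ1=000101110 Δ2=000101010 | 2Δ
t=14: Δ0=000101010 Δ1=000111010 Δ2=001111000 Δ3=001111101 Δ4=011111101 | 4Δ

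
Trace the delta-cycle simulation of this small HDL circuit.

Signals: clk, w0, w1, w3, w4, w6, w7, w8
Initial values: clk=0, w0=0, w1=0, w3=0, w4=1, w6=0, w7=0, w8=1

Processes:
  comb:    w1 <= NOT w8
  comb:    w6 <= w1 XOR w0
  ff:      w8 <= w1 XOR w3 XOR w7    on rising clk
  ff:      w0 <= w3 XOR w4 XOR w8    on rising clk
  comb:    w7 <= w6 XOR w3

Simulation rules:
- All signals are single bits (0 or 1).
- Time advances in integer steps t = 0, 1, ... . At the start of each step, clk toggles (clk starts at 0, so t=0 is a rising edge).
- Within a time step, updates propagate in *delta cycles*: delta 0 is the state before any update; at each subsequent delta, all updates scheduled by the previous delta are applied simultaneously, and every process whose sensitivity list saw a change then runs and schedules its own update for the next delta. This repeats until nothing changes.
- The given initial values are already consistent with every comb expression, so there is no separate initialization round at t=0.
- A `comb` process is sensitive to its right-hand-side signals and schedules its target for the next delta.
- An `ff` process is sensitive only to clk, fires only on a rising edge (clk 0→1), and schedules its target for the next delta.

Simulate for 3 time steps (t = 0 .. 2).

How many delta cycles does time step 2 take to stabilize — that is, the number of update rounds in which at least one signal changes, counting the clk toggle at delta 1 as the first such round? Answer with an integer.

4

t0.Δ0 w1=0 clk=0 w3=0 w0=0 w4=1 w7=0 w6=0 w8=1
t0.Δ1 w1=0 clk=1 w3=0 w0=0 w4=1 w7=0 w6=0 w8=1
t0.Δ2 w1=0 clk=1 w3=0 w0=0 w4=1 w7=0 w6=0 w8=0
t0.Δ3 w1=1 clk=1 w3=0 w0=0 w4=1 w7=0 w6=0 w8=0
t0.Δ4 w1=1 clk=1 w3=0 w0=0 w4=1 w7=0 w6=1 w8=0
t0.Δ5 w1=1 clk=1 w3=0 w0=0 w4=1 w7=1 w6=1 w8=0
t1.Δ0 w1=1 clk=1 w3=0 w0=0 w4=1 w7=1 w6=1 w8=0
t1.Δ1 w1=1 clk=0 w3=0 w0=0 w4=1 w7=1 w6=1 w8=0
t2.Δ0 w1=1 clk=0 w3=0 w0=0 w4=1 w7=1 w6=1 w8=0
t2.Δ1 w1=1 clk=1 w3=0 w0=0 w4=1 w7=1 w6=1 w8=0
t2.Δ2 w1=1 clk=1 w3=0 w0=1 w4=1 w7=1 w6=1 w8=0
t2.Δ3 w1=1 clk=1 w3=0 w0=1 w4=1 w7=1 w6=0 w8=0
t2.Δ4 w1=1 clk=1 w3=0 w0=1 w4=1 w7=0 w6=0 w8=0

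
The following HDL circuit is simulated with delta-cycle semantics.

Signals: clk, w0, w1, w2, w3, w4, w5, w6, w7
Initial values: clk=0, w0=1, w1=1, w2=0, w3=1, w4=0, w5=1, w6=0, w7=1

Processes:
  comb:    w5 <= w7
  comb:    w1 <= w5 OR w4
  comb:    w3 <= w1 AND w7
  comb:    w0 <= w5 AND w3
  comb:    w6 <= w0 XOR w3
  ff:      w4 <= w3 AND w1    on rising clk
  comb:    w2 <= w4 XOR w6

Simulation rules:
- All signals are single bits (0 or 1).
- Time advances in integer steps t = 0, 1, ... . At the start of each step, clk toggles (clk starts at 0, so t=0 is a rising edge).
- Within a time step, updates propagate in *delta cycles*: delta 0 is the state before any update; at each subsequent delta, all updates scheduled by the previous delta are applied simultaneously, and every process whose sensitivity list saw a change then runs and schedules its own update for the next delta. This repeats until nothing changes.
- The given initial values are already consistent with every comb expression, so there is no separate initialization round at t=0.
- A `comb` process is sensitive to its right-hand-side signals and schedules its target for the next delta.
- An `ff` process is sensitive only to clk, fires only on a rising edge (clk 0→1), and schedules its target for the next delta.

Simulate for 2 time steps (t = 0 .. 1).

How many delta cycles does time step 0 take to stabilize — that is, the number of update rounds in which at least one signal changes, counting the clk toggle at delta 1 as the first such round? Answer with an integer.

3

t=0 Δ0: clk=0 w3=1 w7=1 w2=0 w0=1 w1=1 w6=0 w5=1 w4=0
  Δ1: clk:0→1
  Δ2: w4:0→1
  Δ3: w2:0→1
  (3Δ to stable)
t=1 Δ0: clk=1 w3=1 w7=1 w2=1 w0=1 w1=1 w6=0 w5=1 w4=1
  Δ1: clk:1→0
  (1Δ to stable)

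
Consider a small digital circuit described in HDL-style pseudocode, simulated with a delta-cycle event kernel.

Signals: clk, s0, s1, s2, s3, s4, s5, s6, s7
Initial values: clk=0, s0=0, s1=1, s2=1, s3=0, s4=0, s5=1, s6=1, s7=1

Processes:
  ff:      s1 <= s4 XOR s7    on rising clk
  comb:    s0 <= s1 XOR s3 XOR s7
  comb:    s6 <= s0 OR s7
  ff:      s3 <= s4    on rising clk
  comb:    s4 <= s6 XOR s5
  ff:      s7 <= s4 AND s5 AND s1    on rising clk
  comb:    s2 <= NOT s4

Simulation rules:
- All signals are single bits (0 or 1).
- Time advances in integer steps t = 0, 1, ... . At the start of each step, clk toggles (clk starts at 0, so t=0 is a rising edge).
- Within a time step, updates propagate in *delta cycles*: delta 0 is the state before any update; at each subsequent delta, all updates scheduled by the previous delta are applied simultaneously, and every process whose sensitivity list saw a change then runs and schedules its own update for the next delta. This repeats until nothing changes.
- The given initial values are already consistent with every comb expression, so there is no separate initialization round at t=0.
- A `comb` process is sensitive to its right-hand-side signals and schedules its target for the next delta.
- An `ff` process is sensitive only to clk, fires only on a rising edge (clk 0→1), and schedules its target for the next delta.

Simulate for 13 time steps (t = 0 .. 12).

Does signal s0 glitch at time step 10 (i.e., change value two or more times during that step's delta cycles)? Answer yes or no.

no

t0.Δ0 s4=0 s6=1 s5=1 s3=0 s2=1 s1=1 s7=1 clk=0 s0=0
t0.Δ1 s4=0 s6=1 s5=1 s3=0 s2=1 s1=1 s7=1 clk=1 s0=0
t0.Δ2 s4=0 s6=1 s5=1 s3=0 s2=1 s1=1 s7=0 clk=1 s0=0
t0.Δ3 s4=0 s6=0 s5=1 s3=0 s2=1 s1=1 s7=0 clk=1 s0=1
t0.Δ4 s4=1 s6=1 s5=1 s3=0 s2=1 s1=1 s7=0 clk=1 s0=1
t0.Δ5 s4=0 s6=1 s5=1 s3=0 s2=0 s1=1 s7=0 clk=1 s0=1
t0.Δ6 s4=0 s6=1 s5=1 s3=0 s2=1 s1=1 s7=0 clk=1 s0=1
t1.Δ0 s4=0 s6=1 s5=1 s3=0 s2=1 s1=1 s7=0 clk=1 s0=1
t1.Δ1 s4=0 s6=1 s5=1 s3=0 s2=1 s1=1 s7=0 clk=0 s0=1
t2.Δ0 s4=0 s6=1 s5=1 s3=0 s2=1 s1=1 s7=0 clk=0 s0=1
t2.Δ1 s4=0 s6=1 s5=1 s3=0 s2=1 s1=1 s7=0 clk=1 s0=1
t2.Δ2 s4=0 s6=1 s5=1 s3=0 s2=1 s1=0 s7=0 clk=1 s0=1
t2.Δ3 s4=0 s6=1 s5=1 s3=0 s2=1 s1=0 s7=0 clk=1 s0=0
t2.Δ4 s4=0 s6=0 s5=1 s3=0 s2=1 s1=0 s7=0 clk=1 s0=0
t2.Δ5 s4=1 s6=0 s5=1 s3=0 s2=1 s1=0 s7=0 clk=1 s0=0
t2.Δ6 s4=1 s6=0 s5=1 s3=0 s2=0 s1=0 s7=0 clk=1 s0=0
t3.Δ0 s4=1 s6=0 s5=1 s3=0 s2=0 s1=0 s7=0 clk=1 s0=0
t3.Δ1 s4=1 s6=0 s5=1 s3=0 s2=0 s1=0 s7=0 clk=0 s0=0
t4.Δ0 s4=1 s6=0 s5=1 s3=0 s2=0 s1=0 s7=0 clk=0 s0=0
t4.Δ1 s4=1 s6=0 s5=1 s3=0 s2=0 s1=0 s7=0 clk=1 s0=0
t4.Δ2 s4=1 s6=0 s5=1 s3=1 s2=0 s1=1 s7=0 clk=1 s0=0
t5.Δ0 s4=1 s6=0 s5=1 s3=1 s2=0 s1=1 s7=0 clk=1 s0=0
t5.Δ1 s4=1 s6=0 s5=1 s3=1 s2=0 s1=1 s7=0 clk=0 s0=0
t6.Δ0 s4=1 s6=0 s5=1 s3=1 s2=0 s1=1 s7=0 clk=0 s0=0
t6.Δ1 s4=1 s6=0 s5=1 s3=1 s2=0 s1=1 s7=0 clk=1 s0=0
t6.Δ2 s4=1 s6=0 s5=1 s3=1 s2=0 s1=1 s7=1 clk=1 s0=0
t6.Δ3 s4=1 s6=1 s5=1 s3=1 s2=0 s1=1 s7=1 clk=1 s0=1
t6.Δ4 s4=0 s6=1 s5=1 s3=1 s2=0 s1=1 s7=1 clk=1 s0=1
t6.Δ5 s4=0 s6=1 s5=1 s3=1 s2=1 s1=1 s7=1 clk=1 s0=1
t7.Δ0 s4=0 s6=1 s5=1 s3=1 s2=1 s1=1 s7=1 clk=1 s0=1
t7.Δ1 s4=0 s6=1 s5=1 s3=1 s2=1 s1=1 s7=1 clk=0 s0=1
t8.Δ0 s4=0 s6=1 s5=1 s3=1 s2=1 s1=1 s7=1 clk=0 s0=1
t8.Δ1 s4=0 s6=1 s5=1 s3=1 s2=1 s1=1 s7=1 clk=1 s0=1
t8.Δ2 s4=0 s6=1 s5=1 s3=0 s2=1 s1=1 s7=0 clk=1 s0=1
t9.Δ0 s4=0 s6=1 s5=1 s3=0 s2=1 s1=1 s7=0 clk=1 s0=1
t9.Δ1 s4=0 s6=1 s5=1 s3=0 s2=1 s1=1 s7=0 clk=0 s0=1
t10.Δ0 s4=0 s6=1 s5=1 s3=0 s2=1 s1=1 s7=0 clk=0 s0=1
t10.Δ1 s4=0 s6=1 s5=1 s3=0 s2=1 s1=1 s7=0 clk=1 s0=1
t10.Δ2 s4=0 s6=1 s5=1 s3=0 s2=1 s1=0 s7=0 clk=1 s0=1
t10.Δ3 s4=0 s6=1 s5=1 s3=0 s2=1 s1=0 s7=0 clk=1 s0=0
t10.Δ4 s4=0 s6=0 s5=1 s3=0 s2=1 s1=0 s7=0 clk=1 s0=0
t10.Δ5 s4=1 s6=0 s5=1 s3=0 s2=1 s1=0 s7=0 clk=1 s0=0
t10.Δ6 s4=1 s6=0 s5=1 s3=0 s2=0 s1=0 s7=0 clk=1 s0=0
t11.Δ0 s4=1 s6=0 s5=1 s3=0 s2=0 s1=0 s7=0 clk=1 s0=0
t11.Δ1 s4=1 s6=0 s5=1 s3=0 s2=0 s1=0 s7=0 clk=0 s0=0
t12.Δ0 s4=1 s6=0 s5=1 s3=0 s2=0 s1=0 s7=0 clk=0 s0=0
t12.Δ1 s4=1 s6=0 s5=1 s3=0 s2=0 s1=0 s7=0 clk=1 s0=0
t12.Δ2 s4=1 s6=0 s5=1 s3=1 s2=0 s1=1 s7=0 clk=1 s0=0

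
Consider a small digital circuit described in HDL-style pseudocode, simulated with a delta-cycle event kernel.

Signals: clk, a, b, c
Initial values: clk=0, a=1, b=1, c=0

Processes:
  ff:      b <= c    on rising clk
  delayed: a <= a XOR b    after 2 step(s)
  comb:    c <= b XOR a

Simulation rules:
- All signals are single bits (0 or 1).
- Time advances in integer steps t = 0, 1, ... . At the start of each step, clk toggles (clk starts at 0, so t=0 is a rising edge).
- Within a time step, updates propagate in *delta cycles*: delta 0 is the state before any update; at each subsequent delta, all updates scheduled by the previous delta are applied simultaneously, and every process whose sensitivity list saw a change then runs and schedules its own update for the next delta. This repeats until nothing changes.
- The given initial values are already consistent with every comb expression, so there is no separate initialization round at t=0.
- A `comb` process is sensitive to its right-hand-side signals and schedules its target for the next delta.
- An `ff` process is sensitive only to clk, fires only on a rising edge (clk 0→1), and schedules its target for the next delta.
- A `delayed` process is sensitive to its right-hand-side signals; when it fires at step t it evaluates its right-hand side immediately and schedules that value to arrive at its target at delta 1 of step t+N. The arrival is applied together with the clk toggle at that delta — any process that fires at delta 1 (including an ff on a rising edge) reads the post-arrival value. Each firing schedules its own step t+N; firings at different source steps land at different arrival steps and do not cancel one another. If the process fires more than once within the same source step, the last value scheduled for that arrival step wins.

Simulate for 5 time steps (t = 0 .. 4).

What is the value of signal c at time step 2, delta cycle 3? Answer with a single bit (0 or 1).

[bits: a,c,b,clk]
t=0: Δ0=1010 Δ1=1011 Δ2=1001 Δ3=1101 | 3Δ
t=1: Δ0=1101 Δ1=1100 | 1Δ
t=2: Δ0=1100 Δ1=1101 Δ2=1111 Δ3=1011 | 3Δ
t=3: Δ0=1011 Δ1=1010 | 1Δ
t=4: Δ0=1010 Δ1=0011 Δ2=0101 Δ3=0001 | 3Δ

0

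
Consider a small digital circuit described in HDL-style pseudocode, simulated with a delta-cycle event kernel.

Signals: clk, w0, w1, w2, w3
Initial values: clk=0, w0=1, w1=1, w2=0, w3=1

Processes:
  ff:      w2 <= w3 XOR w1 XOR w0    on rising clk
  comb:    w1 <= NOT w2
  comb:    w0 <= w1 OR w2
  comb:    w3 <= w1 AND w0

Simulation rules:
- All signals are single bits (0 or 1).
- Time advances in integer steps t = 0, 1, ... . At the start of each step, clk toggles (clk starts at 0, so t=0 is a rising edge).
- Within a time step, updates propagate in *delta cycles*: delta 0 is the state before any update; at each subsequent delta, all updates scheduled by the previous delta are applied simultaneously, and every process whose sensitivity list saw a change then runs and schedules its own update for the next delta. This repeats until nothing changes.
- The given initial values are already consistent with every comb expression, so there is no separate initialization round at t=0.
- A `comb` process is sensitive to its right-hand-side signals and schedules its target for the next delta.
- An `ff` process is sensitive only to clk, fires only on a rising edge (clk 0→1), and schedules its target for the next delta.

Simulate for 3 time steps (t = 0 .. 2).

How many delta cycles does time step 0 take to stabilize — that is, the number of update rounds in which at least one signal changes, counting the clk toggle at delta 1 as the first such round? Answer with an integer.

t0.Δ0 clk=0 w1=1 w2=0 w0=1 w3=1
t0.Δ1 clk=1 w1=1 w2=0 w0=1 w3=1
t0.Δ2 clk=1 w1=1 w2=1 w0=1 w3=1
t0.Δ3 clk=1 w1=0 w2=1 w0=1 w3=1
t0.Δ4 clk=1 w1=0 w2=1 w0=1 w3=0
t1.Δ0 clk=1 w1=0 w2=1 w0=1 w3=0
t1.Δ1 clk=0 w1=0 w2=1 w0=1 w3=0
t2.Δ0 clk=0 w1=0 w2=1 w0=1 w3=0
t2.Δ1 clk=1 w1=0 w2=1 w0=1 w3=0

4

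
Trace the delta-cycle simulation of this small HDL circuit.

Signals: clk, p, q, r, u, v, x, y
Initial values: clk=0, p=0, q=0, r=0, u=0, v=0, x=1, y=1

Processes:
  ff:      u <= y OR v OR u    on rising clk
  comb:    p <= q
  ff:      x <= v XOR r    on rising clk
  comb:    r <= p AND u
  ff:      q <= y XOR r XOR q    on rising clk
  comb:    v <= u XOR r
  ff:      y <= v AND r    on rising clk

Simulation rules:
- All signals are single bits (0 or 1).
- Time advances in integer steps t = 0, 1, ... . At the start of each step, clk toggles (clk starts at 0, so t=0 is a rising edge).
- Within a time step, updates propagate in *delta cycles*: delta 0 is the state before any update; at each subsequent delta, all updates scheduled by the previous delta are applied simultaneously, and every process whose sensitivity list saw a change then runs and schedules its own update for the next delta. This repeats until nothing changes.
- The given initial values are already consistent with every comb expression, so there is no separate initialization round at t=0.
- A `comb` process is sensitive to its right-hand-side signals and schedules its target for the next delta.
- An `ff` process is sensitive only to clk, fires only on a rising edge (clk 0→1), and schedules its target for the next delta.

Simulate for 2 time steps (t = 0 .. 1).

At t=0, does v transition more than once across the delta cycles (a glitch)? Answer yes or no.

t0.Δ0 v=0 r=0 clk=0 p=0 x=1 y=1 u=0 q=0
t0.Δ1 v=0 r=0 clk=1 p=0 x=1 y=1 u=0 q=0
t0.Δ2 v=0 r=0 clk=1 p=0 x=0 y=0 u=1 q=1
t0.Δ3 v=1 r=0 clk=1 p=1 x=0 y=0 u=1 q=1
t0.Δ4 v=1 r=1 clk=1 p=1 x=0 y=0 u=1 q=1
t0.Δ5 v=0 r=1 clk=1 p=1 x=0 y=0 u=1 q=1
t1.Δ0 v=0 r=1 clk=1 p=1 x=0 y=0 u=1 q=1
t1.Δ1 v=0 r=1 clk=0 p=1 x=0 y=0 u=1 q=1

yes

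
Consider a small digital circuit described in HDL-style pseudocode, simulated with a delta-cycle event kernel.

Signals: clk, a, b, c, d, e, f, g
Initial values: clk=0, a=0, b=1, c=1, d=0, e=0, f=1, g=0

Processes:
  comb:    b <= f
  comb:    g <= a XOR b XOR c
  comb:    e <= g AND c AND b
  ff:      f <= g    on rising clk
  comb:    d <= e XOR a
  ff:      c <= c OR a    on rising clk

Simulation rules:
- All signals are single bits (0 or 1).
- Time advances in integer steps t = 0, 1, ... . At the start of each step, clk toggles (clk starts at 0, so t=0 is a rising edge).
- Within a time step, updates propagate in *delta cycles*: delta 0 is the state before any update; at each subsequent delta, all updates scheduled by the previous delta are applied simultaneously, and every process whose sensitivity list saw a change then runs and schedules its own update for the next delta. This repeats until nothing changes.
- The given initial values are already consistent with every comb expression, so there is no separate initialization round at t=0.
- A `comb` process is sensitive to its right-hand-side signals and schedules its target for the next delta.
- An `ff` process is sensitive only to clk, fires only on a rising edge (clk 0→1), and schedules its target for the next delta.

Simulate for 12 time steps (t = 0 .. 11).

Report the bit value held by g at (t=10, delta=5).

[bits: f,g,c,e,b,a,clk,d]
t=0: Δ0=10101000 Δ1=10101010 Δ2=00101010 Δ3=00100010 Δ4=01100010 | 4Δ
t=1: Δ0=01100010 Δ1=01100000 | 1Δ
t=2: Δ0=01100000 Δ1=01100010 Δ2=11100010 Δ3=11101010 Δ4=10111010 Δ5=10101011 Δ6=10101010 | 6Δ
t=3: Δ0=10101010 Δ1=10101000 | 1Δ
t=4: Δ0=10101000 Δ1=10101010 Δ2=00101010 Δ3=00100010 Δ4=01100010 | 4Δ
t=5: Δ0=01100010 Δ1=01100000 | 1Δ
t=6: Δ0=01100000 Δ1=01100010 Δ2=11100010 Δ3=11101010 Δ4=10111010 Δ5=10101011 Δ6=10101010 | 6Δ
t=7: Δ0=10101010 Δ1=10101000 | 1Δ
t=8: Δ0=10101000 Δ1=10101010 Δ2=00101010 Δ3=00100010 Δ4=01100010 | 4Δ
t=9: Δ0=01100010 Δ1=01100000 | 1Δ
t=10: Δ0=01100000 Δ1=01100010 Δ2=11100010 Δ3=11101010 Δ4=10111010 Δ5=10101011 Δ6=10101010 | 6Δ
t=11: Δ0=10101010 Δ1=10101000 | 1Δ

0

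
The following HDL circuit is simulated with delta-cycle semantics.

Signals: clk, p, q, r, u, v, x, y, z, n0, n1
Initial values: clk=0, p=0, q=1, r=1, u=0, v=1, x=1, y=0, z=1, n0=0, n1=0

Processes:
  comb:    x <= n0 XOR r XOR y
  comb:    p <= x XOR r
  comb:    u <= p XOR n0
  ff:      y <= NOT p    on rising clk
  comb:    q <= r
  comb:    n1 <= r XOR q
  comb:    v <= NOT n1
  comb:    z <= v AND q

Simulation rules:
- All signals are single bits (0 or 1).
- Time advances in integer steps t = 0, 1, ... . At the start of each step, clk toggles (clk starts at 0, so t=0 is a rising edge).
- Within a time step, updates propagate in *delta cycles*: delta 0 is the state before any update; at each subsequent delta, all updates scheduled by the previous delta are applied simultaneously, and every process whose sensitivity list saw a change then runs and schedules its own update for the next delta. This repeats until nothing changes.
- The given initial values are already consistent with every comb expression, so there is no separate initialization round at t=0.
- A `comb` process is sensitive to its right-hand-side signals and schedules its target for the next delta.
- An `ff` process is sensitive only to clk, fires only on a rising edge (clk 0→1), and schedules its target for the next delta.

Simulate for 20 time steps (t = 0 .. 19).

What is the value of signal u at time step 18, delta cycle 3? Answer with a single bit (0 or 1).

1

[bits: z,q,y,x,r,n1,p,u,n0,v,clk]
t=0: Δ0=11011000010 Δ1=11011000011 Δ2=11111000011 Δ3=11101000011 Δ4=11101010011 Δ5=11101011011 | 5Δ
t=1: Δ0=11101011011 Δ1=11101011010 | 1Δ
t=2: Δ0=11101011010 Δ1=11101011011 Δ2=11001011011 Δ3=11011011011 Δ4=11011001011 Δ5=11011000011 | 5Δ
t=3: Δ0=11011000011 Δ1=11011000010 | 1Δ
t=4: Δ0=11011000010 Δ1=11011000011 Δ2=11111000011 Δ3=11101000011 Δ4=11101010011 Δ5=11101011011 | 5Δ
t=5: Δ0=11101011011 Δ1=11101011010 | 1Δ
t=6: Δ0=11101011010 Δ1=11101011011 Δ2=11001011011 Δ3=11011011011 Δ4=11011001011 Δ5=11011000011 | 5Δ
t=7: Δ0=11011000011 Δ1=11011000010 | 1Δ
t=8: Δ0=11011000010 Δ1=11011000011 Δ2=11111000011 Δ3=11101000011 Δ4=11101010011 Δ5=11101011011 | 5Δ
t=9: Δ0=11101011011 Δ1=11101011010 | 1Δ
t=10: Δ0=11101011010 Δ1=11101011011 Δ2=11001011011 Δ3=11011011011 Δ4=11011001011 Δ5=11011000011 | 5Δ
t=11: Δ0=11011000011 Δ1=11011000010 | 1Δ
t=12: Δ0=11011000010 Δ1=11011000011 Δ2=11111000011 Δ3=11101000011 Δ4=11101010011 Δ5=11101011011 | 5Δ
t=13: Δ0=11101011011 Δ1=11101011010 | 1Δ
t=14: Δ0=11101011010 Δ1=11101011011 Δ2=11001011011 Δ3=11011011011 Δ4=11011001011 Δ5=11011000011 | 5Δ
t=15: Δ0=11011000011 Δ1=11011000010 | 1Δ
t=16: Δ0=11011000010 Δ1=11011000011 Δ2=11111000011 Δ3=11101000011 Δ4=11101010011 Δ5=11101011011 | 5Δ
t=17: Δ0=11101011011 Δ1=11101011010 | 1Δ
t=18: Δ0=11101011010 Δ1=11101011011 Δ2=11001011011 Δ3=11011011011 Δ4=11011001011 Δ5=11011000011 | 5Δ
t=19: Δ0=11011000011 Δ1=11011000010 | 1Δ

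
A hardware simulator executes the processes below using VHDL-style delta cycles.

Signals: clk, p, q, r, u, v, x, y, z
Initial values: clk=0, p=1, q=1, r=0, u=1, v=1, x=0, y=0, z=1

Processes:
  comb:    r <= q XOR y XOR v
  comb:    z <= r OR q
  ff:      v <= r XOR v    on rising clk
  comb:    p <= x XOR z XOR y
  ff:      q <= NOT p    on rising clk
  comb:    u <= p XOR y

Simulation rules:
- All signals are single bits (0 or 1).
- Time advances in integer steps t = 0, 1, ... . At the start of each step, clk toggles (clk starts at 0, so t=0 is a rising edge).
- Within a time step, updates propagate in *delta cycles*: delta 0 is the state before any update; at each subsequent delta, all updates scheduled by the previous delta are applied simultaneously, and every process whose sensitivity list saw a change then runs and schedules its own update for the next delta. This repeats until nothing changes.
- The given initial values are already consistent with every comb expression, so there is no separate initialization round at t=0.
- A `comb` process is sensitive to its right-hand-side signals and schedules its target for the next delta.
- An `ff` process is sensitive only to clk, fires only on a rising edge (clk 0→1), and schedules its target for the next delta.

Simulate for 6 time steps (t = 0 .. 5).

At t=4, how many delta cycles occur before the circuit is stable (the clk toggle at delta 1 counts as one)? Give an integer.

5

[bits: r,y,v,clk,q,x,z,u,p]
t=0: Δ0=001010111 Δ1=001110111 Δ2=001100111 Δ3=101100011 Δ4=101100110 Δ5=101100101 Δ6=101100111 | 6Δ
t=1: Δ0=101100111 Δ1=101000111 | 1Δ
t=2: Δ0=101000111 Δ1=101100111 Δ2=100100111 Δ3=000100111 Δ4=000100011 Δ5=000100010 Δ6=000100000 | 6Δ
t=3: Δ0=000100000 Δ1=000000000 | 1Δ
t=4: Δ0=000000000 Δ1=000100000 Δ2=000110000 Δ3=100110100 Δ4=100110101 Δ5=100110111 | 5Δ
t=5: Δ0=100110111 Δ1=100010111 | 1Δ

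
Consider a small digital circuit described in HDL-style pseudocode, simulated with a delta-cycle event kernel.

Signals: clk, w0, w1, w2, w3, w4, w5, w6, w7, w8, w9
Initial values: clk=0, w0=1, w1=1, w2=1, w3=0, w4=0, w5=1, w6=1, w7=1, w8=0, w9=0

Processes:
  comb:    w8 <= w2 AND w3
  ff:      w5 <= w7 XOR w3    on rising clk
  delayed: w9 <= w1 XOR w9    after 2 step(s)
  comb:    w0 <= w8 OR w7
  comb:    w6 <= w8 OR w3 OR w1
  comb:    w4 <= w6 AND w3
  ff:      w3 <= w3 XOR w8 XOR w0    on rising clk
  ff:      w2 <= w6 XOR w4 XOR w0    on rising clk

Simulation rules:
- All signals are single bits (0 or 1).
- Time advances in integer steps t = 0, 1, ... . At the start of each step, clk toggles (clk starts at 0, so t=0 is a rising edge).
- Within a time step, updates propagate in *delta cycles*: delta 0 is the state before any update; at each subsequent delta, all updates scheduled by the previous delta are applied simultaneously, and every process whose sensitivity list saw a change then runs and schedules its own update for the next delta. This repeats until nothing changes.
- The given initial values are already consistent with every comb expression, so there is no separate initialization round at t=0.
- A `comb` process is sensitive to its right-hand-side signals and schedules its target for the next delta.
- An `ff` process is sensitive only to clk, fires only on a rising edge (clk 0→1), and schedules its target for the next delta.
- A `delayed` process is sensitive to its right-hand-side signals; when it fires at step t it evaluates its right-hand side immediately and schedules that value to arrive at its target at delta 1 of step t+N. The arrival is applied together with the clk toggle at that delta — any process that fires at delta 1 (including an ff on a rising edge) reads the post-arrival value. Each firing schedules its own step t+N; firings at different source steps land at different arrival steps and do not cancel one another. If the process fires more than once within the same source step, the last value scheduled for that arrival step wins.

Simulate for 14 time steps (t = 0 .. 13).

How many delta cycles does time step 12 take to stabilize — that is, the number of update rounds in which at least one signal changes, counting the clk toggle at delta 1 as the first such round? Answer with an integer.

3

[bits: w8,w7,w5,w9,w2,w4,w6,clk,w3,w0,w1]
t=0: Δ0=01101010011 Δ1=01101011011 Δ2=01100011111 Δ3=01100111111 | 3Δ
t=1: Δ0=01100111111 Δ1=01100110111 | 1Δ
t=2: Δ0=01100110111 Δ1=01100111111 Δ2=01001111011 Δ3=01001011011 | 3Δ
t=3: Δ0=01001011011 Δ1=01001010011 | 1Δ
t=4: Δ0=01001010011 Δ1=01001011011 Δ2=01100011111 Δ3=01100111111 | 3Δ
t=5: Δ0=01100111111 Δ1=01100110111 | 1Δ
t=6: Δ0=01100110111 Δ1=01100111111 Δ2=01001111011 Δ3=01001011011 | 3Δ
t=7: Δ0=01001011011 Δ1=01001010011 | 1Δ
t=8: Δ0=01001010011 Δ1=01001011011 Δ2=01100011111 Δ3=01100111111 | 3Δ
t=9: Δ0=01100111111 Δ1=01100110111 | 1Δ
t=10: Δ0=01100110111 Δ1=01100111111 Δ2=01001111011 Δ3=01001011011 | 3Δ
t=11: Δ0=01001011011 Δ1=01001010011 | 1Δ
t=12: Δ0=01001010011 Δ1=01001011011 Δ2=01100011111 Δ3=01100111111 | 3Δ
t=13: Δ0=01100111111 Δ1=01100110111 | 1Δ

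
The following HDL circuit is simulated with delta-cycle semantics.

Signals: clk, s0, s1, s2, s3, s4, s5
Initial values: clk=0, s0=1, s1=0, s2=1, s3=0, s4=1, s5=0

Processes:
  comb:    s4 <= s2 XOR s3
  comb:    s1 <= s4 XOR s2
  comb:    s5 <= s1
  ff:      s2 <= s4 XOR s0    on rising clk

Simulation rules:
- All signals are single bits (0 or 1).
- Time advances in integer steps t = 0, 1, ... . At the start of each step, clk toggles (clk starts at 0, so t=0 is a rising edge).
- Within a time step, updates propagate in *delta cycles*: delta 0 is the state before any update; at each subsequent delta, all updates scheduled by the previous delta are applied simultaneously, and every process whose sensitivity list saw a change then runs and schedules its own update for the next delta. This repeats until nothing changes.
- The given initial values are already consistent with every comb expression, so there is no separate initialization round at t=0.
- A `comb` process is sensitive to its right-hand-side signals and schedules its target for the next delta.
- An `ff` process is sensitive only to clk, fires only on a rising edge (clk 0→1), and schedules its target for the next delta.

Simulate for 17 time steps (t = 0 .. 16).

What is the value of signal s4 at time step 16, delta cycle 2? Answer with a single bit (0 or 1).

1

t0.Δ0 s1=0 s3=0 s0=1 s2=1 clk=0 s4=1 s5=0
t0.Δ1 s1=0 s3=0 s0=1 s2=1 clk=1 s4=1 s5=0
t0.Δ2 s1=0 s3=0 s0=1 s2=0 clk=1 s4=1 s5=0
t0.Δ3 s1=1 s3=0 s0=1 s2=0 clk=1 s4=0 s5=0
t0.Δ4 s1=0 s3=0 s0=1 s2=0 clk=1 s4=0 s5=1
t0.Δ5 s1=0 s3=0 s0=1 s2=0 clk=1 s4=0 s5=0
t1.Δ0 s1=0 s3=0 s0=1 s2=0 clk=1 s4=0 s5=0
t1.Δ1 s1=0 s3=0 s0=1 s2=0 clk=0 s4=0 s5=0
t2.Δ0 s1=0 s3=0 s0=1 s2=0 clk=0 s4=0 s5=0
t2.Δ1 s1=0 s3=0 s0=1 s2=0 clk=1 s4=0 s5=0
t2.Δ2 s1=0 s3=0 s0=1 s2=1 clk=1 s4=0 s5=0
t2.Δ3 s1=1 s3=0 s0=1 s2=1 clk=1 s4=1 s5=0
t2.Δ4 s1=0 s3=0 s0=1 s2=1 clk=1 s4=1 s5=1
t2.Δ5 s1=0 s3=0 s0=1 s2=1 clk=1 s4=1 s5=0
t3.Δ0 s1=0 s3=0 s0=1 s2=1 clk=1 s4=1 s5=0
t3.Δ1 s1=0 s3=0 s0=1 s2=1 clk=0 s4=1 s5=0
t4.Δ0 s1=0 s3=0 s0=1 s2=1 clk=0 s4=1 s5=0
t4.Δ1 s1=0 s3=0 s0=1 s2=1 clk=1 s4=1 s5=0
t4.Δ2 s1=0 s3=0 s0=1 s2=0 clk=1 s4=1 s5=0
t4.Δ3 s1=1 s3=0 s0=1 s2=0 clk=1 s4=0 s5=0
t4.Δ4 s1=0 s3=0 s0=1 s2=0 clk=1 s4=0 s5=1
t4.Δ5 s1=0 s3=0 s0=1 s2=0 clk=1 s4=0 s5=0
t5.Δ0 s1=0 s3=0 s0=1 s2=0 clk=1 s4=0 s5=0
t5.Δ1 s1=0 s3=0 s0=1 s2=0 clk=0 s4=0 s5=0
t6.Δ0 s1=0 s3=0 s0=1 s2=0 clk=0 s4=0 s5=0
t6.Δ1 s1=0 s3=0 s0=1 s2=0 clk=1 s4=0 s5=0
t6.Δ2 s1=0 s3=0 s0=1 s2=1 clk=1 s4=0 s5=0
t6.Δ3 s1=1 s3=0 s0=1 s2=1 clk=1 s4=1 s5=0
t6.Δ4 s1=0 s3=0 s0=1 s2=1 clk=1 s4=1 s5=1
t6.Δ5 s1=0 s3=0 s0=1 s2=1 clk=1 s4=1 s5=0
t7.Δ0 s1=0 s3=0 s0=1 s2=1 clk=1 s4=1 s5=0
t7.Δ1 s1=0 s3=0 s0=1 s2=1 clk=0 s4=1 s5=0
t8.Δ0 s1=0 s3=0 s0=1 s2=1 clk=0 s4=1 s5=0
t8.Δ1 s1=0 s3=0 s0=1 s2=1 clk=1 s4=1 s5=0
t8.Δ2 s1=0 s3=0 s0=1 s2=0 clk=1 s4=1 s5=0
t8.Δ3 s1=1 s3=0 s0=1 s2=0 clk=1 s4=0 s5=0
t8.Δ4 s1=0 s3=0 s0=1 s2=0 clk=1 s4=0 s5=1
t8.Δ5 s1=0 s3=0 s0=1 s2=0 clk=1 s4=0 s5=0
t9.Δ0 s1=0 s3=0 s0=1 s2=0 clk=1 s4=0 s5=0
t9.Δ1 s1=0 s3=0 s0=1 s2=0 clk=0 s4=0 s5=0
t10.Δ0 s1=0 s3=0 s0=1 s2=0 clk=0 s4=0 s5=0
t10.Δ1 s1=0 s3=0 s0=1 s2=0 clk=1 s4=0 s5=0
t10.Δ2 s1=0 s3=0 s0=1 s2=1 clk=1 s4=0 s5=0
t10.Δ3 s1=1 s3=0 s0=1 s2=1 clk=1 s4=1 s5=0
t10.Δ4 s1=0 s3=0 s0=1 s2=1 clk=1 s4=1 s5=1
t10.Δ5 s1=0 s3=0 s0=1 s2=1 clk=1 s4=1 s5=0
t11.Δ0 s1=0 s3=0 s0=1 s2=1 clk=1 s4=1 s5=0
t11.Δ1 s1=0 s3=0 s0=1 s2=1 clk=0 s4=1 s5=0
t12.Δ0 s1=0 s3=0 s0=1 s2=1 clk=0 s4=1 s5=0
t12.Δ1 s1=0 s3=0 s0=1 s2=1 clk=1 s4=1 s5=0
t12.Δ2 s1=0 s3=0 s0=1 s2=0 clk=1 s4=1 s5=0
t12.Δ3 s1=1 s3=0 s0=1 s2=0 clk=1 s4=0 s5=0
t12.Δ4 s1=0 s3=0 s0=1 s2=0 clk=1 s4=0 s5=1
t12.Δ5 s1=0 s3=0 s0=1 s2=0 clk=1 s4=0 s5=0
t13.Δ0 s1=0 s3=0 s0=1 s2=0 clk=1 s4=0 s5=0
t13.Δ1 s1=0 s3=0 s0=1 s2=0 clk=0 s4=0 s5=0
t14.Δ0 s1=0 s3=0 s0=1 s2=0 clk=0 s4=0 s5=0
t14.Δ1 s1=0 s3=0 s0=1 s2=0 clk=1 s4=0 s5=0
t14.Δ2 s1=0 s3=0 s0=1 s2=1 clk=1 s4=0 s5=0
t14.Δ3 s1=1 s3=0 s0=1 s2=1 clk=1 s4=1 s5=0
t14.Δ4 s1=0 s3=0 s0=1 s2=1 clk=1 s4=1 s5=1
t14.Δ5 s1=0 s3=0 s0=1 s2=1 clk=1 s4=1 s5=0
t15.Δ0 s1=0 s3=0 s0=1 s2=1 clk=1 s4=1 s5=0
t15.Δ1 s1=0 s3=0 s0=1 s2=1 clk=0 s4=1 s5=0
t16.Δ0 s1=0 s3=0 s0=1 s2=1 clk=0 s4=1 s5=0
t16.Δ1 s1=0 s3=0 s0=1 s2=1 clk=1 s4=1 s5=0
t16.Δ2 s1=0 s3=0 s0=1 s2=0 clk=1 s4=1 s5=0
t16.Δ3 s1=1 s3=0 s0=1 s2=0 clk=1 s4=0 s5=0
t16.Δ4 s1=0 s3=0 s0=1 s2=0 clk=1 s4=0 s5=1
t16.Δ5 s1=0 s3=0 s0=1 s2=0 clk=1 s4=0 s5=0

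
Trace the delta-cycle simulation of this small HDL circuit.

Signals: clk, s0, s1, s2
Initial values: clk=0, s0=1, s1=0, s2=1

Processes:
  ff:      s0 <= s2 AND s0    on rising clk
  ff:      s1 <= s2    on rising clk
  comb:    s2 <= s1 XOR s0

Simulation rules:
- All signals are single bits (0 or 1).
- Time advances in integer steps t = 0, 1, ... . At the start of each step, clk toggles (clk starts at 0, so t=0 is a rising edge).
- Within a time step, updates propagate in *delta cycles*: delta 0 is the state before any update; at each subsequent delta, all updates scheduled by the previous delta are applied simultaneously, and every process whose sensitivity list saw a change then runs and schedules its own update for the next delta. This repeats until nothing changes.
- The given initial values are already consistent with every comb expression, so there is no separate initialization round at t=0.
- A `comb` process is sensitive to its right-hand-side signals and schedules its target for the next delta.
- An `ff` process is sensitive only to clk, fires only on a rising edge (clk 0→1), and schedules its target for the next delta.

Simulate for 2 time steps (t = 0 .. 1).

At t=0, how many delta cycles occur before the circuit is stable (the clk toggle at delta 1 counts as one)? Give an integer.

3

t=0 Δ0: s1=0 s2=1 clk=0 s0=1
  Δ1: clk:0→1
  Δ2: s1:0→1
  Δ3: s2:1→0
  (3Δ to stable)
t=1 Δ0: s1=1 s2=0 clk=1 s0=1
  Δ1: clk:1→0
  (1Δ to stable)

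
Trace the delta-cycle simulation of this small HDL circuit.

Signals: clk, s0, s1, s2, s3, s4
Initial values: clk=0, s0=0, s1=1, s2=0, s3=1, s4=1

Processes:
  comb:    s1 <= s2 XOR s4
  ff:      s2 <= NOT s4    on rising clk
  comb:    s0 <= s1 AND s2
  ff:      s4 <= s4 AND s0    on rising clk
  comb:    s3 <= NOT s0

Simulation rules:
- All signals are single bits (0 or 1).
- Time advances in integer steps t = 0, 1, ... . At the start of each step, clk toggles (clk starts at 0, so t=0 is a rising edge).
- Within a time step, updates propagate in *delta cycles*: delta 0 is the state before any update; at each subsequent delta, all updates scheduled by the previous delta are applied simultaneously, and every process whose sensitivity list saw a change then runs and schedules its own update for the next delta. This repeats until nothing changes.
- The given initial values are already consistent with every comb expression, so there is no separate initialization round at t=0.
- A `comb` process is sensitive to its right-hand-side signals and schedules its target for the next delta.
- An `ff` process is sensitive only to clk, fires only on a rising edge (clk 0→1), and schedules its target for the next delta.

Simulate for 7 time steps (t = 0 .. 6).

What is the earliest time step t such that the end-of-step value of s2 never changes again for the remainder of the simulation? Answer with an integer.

t=0 Δ0: s4=1 s1=1 s3=1 clk=0 s0=0 s2=0
  Δ1: clk:0→1
  Δ2: s4:1→0
  Δ3: s1:1→0
  (3Δ to stable)
t=1 Δ0: s4=0 s1=0 s3=1 clk=1 s0=0 s2=0
  Δ1: clk:1→0
  (1Δ to stable)
t=2 Δ0: s4=0 s1=0 s3=1 clk=0 s0=0 s2=0
  Δ1: clk:0→1
  Δ2: s2:0→1
  Δ3: s1:0→1
  Δ4: s0:0→1
  Δ5: s3:1→0
  (5Δ to stable)
t=3 Δ0: s4=0 s1=1 s3=0 clk=1 s0=1 s2=1
  Δ1: clk:1→0
  (1Δ to stable)
t=4 Δ0: s4=0 s1=1 s3=0 clk=0 s0=1 s2=1
  Δ1: clk:0→1
  (1Δ to stable)
t=5 Δ0: s4=0 s1=1 s3=0 clk=1 s0=1 s2=1
  Δ1: clk:1→0
  (1Δ to stable)
t=6 Δ0: s4=0 s1=1 s3=0 clk=0 s0=1 s2=1
  Δ1: clk:0→1
  (1Δ to stable)

2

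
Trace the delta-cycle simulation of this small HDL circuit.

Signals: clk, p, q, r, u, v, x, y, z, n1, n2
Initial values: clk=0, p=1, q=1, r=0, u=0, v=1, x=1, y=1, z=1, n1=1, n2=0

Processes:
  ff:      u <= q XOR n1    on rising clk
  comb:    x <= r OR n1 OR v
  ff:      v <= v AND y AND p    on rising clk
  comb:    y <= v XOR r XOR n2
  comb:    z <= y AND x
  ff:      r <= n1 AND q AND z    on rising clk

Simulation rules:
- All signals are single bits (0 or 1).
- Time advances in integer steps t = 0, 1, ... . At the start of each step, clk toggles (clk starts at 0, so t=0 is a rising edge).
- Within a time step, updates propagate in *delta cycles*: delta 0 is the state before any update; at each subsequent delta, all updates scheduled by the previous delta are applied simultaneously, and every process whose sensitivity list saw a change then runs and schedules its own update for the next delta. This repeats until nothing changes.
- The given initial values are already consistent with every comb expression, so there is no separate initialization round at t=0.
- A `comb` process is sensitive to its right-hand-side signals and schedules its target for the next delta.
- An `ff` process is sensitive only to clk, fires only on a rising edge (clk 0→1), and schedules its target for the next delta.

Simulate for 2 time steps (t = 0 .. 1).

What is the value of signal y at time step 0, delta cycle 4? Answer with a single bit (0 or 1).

t0.Δ0 u=0 q=1 r=0 x=1 n1=1 y=1 clk=0 n2=0 v=1 p=1 z=1
t0.Δ1 u=0 q=1 r=0 x=1 n1=1 y=1 clk=1 n2=0 v=1 p=1 z=1
t0.Δ2 u=0 q=1 r=1 x=1 n1=1 y=1 clk=1 n2=0 v=1 p=1 z=1
t0.Δ3 u=0 q=1 r=1 x=1 n1=1 y=0 clk=1 n2=0 v=1 p=1 z=1
t0.Δ4 u=0 q=1 r=1 x=1 n1=1 y=0 clk=1 n2=0 v=1 p=1 z=0
t1.Δ0 u=0 q=1 r=1 x=1 n1=1 y=0 clk=1 n2=0 v=1 p=1 z=0
t1.Δ1 u=0 q=1 r=1 x=1 n1=1 y=0 clk=0 n2=0 v=1 p=1 z=0

0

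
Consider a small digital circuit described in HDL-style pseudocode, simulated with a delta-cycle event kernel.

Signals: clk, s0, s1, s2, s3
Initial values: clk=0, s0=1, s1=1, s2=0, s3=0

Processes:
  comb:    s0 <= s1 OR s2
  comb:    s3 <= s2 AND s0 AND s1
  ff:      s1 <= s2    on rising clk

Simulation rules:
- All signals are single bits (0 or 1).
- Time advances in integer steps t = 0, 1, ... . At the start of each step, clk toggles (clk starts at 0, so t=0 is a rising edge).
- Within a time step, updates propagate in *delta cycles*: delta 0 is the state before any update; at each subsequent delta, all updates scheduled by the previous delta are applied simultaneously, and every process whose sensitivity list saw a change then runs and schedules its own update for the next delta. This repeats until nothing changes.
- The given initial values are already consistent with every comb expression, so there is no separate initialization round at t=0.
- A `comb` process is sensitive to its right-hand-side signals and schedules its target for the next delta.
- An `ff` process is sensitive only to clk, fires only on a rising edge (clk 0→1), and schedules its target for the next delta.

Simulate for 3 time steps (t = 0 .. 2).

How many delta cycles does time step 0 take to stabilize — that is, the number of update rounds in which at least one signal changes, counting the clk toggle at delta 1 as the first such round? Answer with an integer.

3

t0.Δ0 clk=0 s3=0 s1=1 s0=1 s2=0
t0.Δ1 clk=1 s3=0 s1=1 s0=1 s2=0
t0.Δ2 clk=1 s3=0 s1=0 s0=1 s2=0
t0.Δ3 clk=1 s3=0 s1=0 s0=0 s2=0
t1.Δ0 clk=1 s3=0 s1=0 s0=0 s2=0
t1.Δ1 clk=0 s3=0 s1=0 s0=0 s2=0
t2.Δ0 clk=0 s3=0 s1=0 s0=0 s2=0
t2.Δ1 clk=1 s3=0 s1=0 s0=0 s2=0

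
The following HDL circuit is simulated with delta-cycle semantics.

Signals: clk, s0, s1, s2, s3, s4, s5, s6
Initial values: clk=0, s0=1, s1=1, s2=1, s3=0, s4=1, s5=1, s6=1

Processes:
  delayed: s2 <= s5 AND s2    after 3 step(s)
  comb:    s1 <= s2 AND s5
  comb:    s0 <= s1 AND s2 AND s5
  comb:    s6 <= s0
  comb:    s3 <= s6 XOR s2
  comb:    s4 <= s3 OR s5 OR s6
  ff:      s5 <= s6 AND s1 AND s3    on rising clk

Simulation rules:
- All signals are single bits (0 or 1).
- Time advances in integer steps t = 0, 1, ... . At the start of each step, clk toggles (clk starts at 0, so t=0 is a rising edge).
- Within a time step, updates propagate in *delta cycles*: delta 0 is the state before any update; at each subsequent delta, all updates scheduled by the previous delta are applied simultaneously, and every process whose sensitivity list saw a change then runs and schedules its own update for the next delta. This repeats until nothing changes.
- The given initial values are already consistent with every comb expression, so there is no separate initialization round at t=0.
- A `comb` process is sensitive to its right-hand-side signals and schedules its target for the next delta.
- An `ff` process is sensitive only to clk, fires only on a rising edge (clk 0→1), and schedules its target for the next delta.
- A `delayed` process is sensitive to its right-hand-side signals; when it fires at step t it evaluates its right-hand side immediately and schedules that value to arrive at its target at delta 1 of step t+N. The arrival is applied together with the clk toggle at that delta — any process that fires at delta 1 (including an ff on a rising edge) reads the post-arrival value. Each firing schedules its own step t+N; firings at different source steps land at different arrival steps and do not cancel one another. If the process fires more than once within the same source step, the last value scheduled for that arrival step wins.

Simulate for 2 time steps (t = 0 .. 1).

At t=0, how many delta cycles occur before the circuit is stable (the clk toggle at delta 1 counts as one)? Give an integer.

t=0 Δ0: s5=1 s3=0 s1=1 s2=1 clk=0 s0=1 s4=1 s6=1
  Δ1: clk:0→1
  Δ2: s5:1→0
  Δ3: s1:1→0, s0:1→0
  Δ4: s6:1→0
  Δ5: s3:0→1, s4:1→0
  Δ6: s4:0→1
  (6Δ to stable)
t=1 Δ0: s5=0 s3=1 s1=0 s2=1 clk=1 s0=0 s4=1 s6=0
  Δ1: clk:1→0
  (1Δ to stable)

6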